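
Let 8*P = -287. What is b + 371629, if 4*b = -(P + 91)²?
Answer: 94942543/256 ≈ 3.7087e+5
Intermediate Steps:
P = -287/8 (P = (⅛)*(-287) = -287/8 ≈ -35.875)
b = -194481/256 (b = (-(-287/8 + 91)²)/4 = (-(441/8)²)/4 = (-1*194481/64)/4 = (¼)*(-194481/64) = -194481/256 ≈ -759.69)
b + 371629 = -194481/256 + 371629 = 94942543/256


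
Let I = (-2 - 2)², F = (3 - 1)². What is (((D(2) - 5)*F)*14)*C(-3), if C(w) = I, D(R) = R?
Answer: -2688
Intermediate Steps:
F = 4 (F = 2² = 4)
I = 16 (I = (-4)² = 16)
C(w) = 16
(((D(2) - 5)*F)*14)*C(-3) = (((2 - 5)*4)*14)*16 = (-3*4*14)*16 = -12*14*16 = -168*16 = -2688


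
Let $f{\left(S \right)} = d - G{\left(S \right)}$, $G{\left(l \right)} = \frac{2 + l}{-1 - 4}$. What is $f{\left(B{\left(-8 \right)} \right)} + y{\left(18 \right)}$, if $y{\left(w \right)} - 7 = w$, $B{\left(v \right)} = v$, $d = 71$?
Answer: $\frac{474}{5} \approx 94.8$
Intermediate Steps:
$y{\left(w \right)} = 7 + w$
$G{\left(l \right)} = - \frac{2}{5} - \frac{l}{5}$ ($G{\left(l \right)} = \frac{2 + l}{-5} = \left(2 + l\right) \left(- \frac{1}{5}\right) = - \frac{2}{5} - \frac{l}{5}$)
$f{\left(S \right)} = \frac{357}{5} + \frac{S}{5}$ ($f{\left(S \right)} = 71 - \left(- \frac{2}{5} - \frac{S}{5}\right) = 71 + \left(\frac{2}{5} + \frac{S}{5}\right) = \frac{357}{5} + \frac{S}{5}$)
$f{\left(B{\left(-8 \right)} \right)} + y{\left(18 \right)} = \left(\frac{357}{5} + \frac{1}{5} \left(-8\right)\right) + \left(7 + 18\right) = \left(\frac{357}{5} - \frac{8}{5}\right) + 25 = \frac{349}{5} + 25 = \frac{474}{5}$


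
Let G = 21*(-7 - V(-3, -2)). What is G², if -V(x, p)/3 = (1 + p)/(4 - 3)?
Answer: 44100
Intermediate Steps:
V(x, p) = -3 - 3*p (V(x, p) = -3*(1 + p)/(4 - 3) = -3*(1 + p)/1 = -3*(1 + p) = -3 - 3*p)
G = -210 (G = 21*(-7 - (-3 - 3*(-2))) = 21*(-7 - (-3 + 6)) = 21*(-7 - 1*3) = 21*(-7 - 3) = 21*(-10) = -210)
G² = (-210)² = 44100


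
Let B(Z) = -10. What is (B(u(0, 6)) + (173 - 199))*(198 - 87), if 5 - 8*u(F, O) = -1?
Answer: -3996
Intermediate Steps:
u(F, O) = ¾ (u(F, O) = 5/8 - ⅛*(-1) = 5/8 + ⅛ = ¾)
(B(u(0, 6)) + (173 - 199))*(198 - 87) = (-10 + (173 - 199))*(198 - 87) = (-10 - 26)*111 = -36*111 = -3996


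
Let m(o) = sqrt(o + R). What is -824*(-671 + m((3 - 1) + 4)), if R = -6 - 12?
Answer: 552904 - 1648*I*sqrt(3) ≈ 5.529e+5 - 2854.4*I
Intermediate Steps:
R = -18
m(o) = sqrt(-18 + o) (m(o) = sqrt(o - 18) = sqrt(-18 + o))
-824*(-671 + m((3 - 1) + 4)) = -824*(-671 + sqrt(-18 + ((3 - 1) + 4))) = -824*(-671 + sqrt(-18 + (2 + 4))) = -824*(-671 + sqrt(-18 + 6)) = -824*(-671 + sqrt(-12)) = -824*(-671 + 2*I*sqrt(3)) = 552904 - 1648*I*sqrt(3)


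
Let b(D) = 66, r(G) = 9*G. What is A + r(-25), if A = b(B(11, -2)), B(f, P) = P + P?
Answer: -159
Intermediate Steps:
B(f, P) = 2*P
A = 66
A + r(-25) = 66 + 9*(-25) = 66 - 225 = -159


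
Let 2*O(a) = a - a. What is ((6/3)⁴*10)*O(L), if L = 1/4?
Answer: 0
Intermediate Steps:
L = ¼ ≈ 0.25000
O(a) = 0 (O(a) = (a - a)/2 = (½)*0 = 0)
((6/3)⁴*10)*O(L) = ((6/3)⁴*10)*0 = ((6*(⅓))⁴*10)*0 = (2⁴*10)*0 = (16*10)*0 = 160*0 = 0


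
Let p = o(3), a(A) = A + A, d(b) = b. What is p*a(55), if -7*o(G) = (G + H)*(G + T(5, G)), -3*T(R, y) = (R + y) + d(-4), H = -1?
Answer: -1100/21 ≈ -52.381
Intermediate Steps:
T(R, y) = 4/3 - R/3 - y/3 (T(R, y) = -((R + y) - 4)/3 = -(-4 + R + y)/3 = 4/3 - R/3 - y/3)
a(A) = 2*A
o(G) = -(-1 + G)*(-⅓ + 2*G/3)/7 (o(G) = -(G - 1)*(G + (4/3 - ⅓*5 - G/3))/7 = -(-1 + G)*(G + (4/3 - 5/3 - G/3))/7 = -(-1 + G)*(G + (-⅓ - G/3))/7 = -(-1 + G)*(-⅓ + 2*G/3)/7)
p = -10/21 (p = -1/21 - 2/21*3² + (⅐)*3 = -1/21 - 2/21*9 + 3/7 = -1/21 - 6/7 + 3/7 = -10/21 ≈ -0.47619)
p*a(55) = -20*55/21 = -10/21*110 = -1100/21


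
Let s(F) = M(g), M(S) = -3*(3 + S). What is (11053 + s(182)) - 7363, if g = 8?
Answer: 3657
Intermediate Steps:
M(S) = -9 - 3*S
s(F) = -33 (s(F) = -9 - 3*8 = -9 - 24 = -33)
(11053 + s(182)) - 7363 = (11053 - 33) - 7363 = 11020 - 7363 = 3657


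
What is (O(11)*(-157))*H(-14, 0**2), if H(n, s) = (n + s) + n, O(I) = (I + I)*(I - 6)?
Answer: 483560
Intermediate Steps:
O(I) = 2*I*(-6 + I) (O(I) = (2*I)*(-6 + I) = 2*I*(-6 + I))
H(n, s) = s + 2*n
(O(11)*(-157))*H(-14, 0**2) = ((2*11*(-6 + 11))*(-157))*(0**2 + 2*(-14)) = ((2*11*5)*(-157))*(0 - 28) = (110*(-157))*(-28) = -17270*(-28) = 483560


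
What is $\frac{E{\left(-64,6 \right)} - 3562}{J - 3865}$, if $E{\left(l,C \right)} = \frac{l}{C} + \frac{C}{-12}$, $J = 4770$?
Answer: $- \frac{21439}{5430} \approx -3.9482$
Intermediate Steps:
$E{\left(l,C \right)} = - \frac{C}{12} + \frac{l}{C}$ ($E{\left(l,C \right)} = \frac{l}{C} + C \left(- \frac{1}{12}\right) = \frac{l}{C} - \frac{C}{12} = - \frac{C}{12} + \frac{l}{C}$)
$\frac{E{\left(-64,6 \right)} - 3562}{J - 3865} = \frac{\left(\left(- \frac{1}{12}\right) 6 - \frac{64}{6}\right) - 3562}{4770 - 3865} = \frac{\left(- \frac{1}{2} - \frac{32}{3}\right) - 3562}{905} = \left(\left(- \frac{1}{2} - \frac{32}{3}\right) - 3562\right) \frac{1}{905} = \left(- \frac{67}{6} - 3562\right) \frac{1}{905} = \left(- \frac{21439}{6}\right) \frac{1}{905} = - \frac{21439}{5430}$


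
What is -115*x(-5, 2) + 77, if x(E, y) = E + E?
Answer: 1227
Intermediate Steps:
x(E, y) = 2*E
-115*x(-5, 2) + 77 = -230*(-5) + 77 = -115*(-10) + 77 = 1150 + 77 = 1227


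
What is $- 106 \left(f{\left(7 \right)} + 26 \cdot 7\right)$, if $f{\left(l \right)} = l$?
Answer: $-20034$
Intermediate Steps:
$- 106 \left(f{\left(7 \right)} + 26 \cdot 7\right) = - 106 \left(7 + 26 \cdot 7\right) = - 106 \left(7 + 182\right) = \left(-106\right) 189 = -20034$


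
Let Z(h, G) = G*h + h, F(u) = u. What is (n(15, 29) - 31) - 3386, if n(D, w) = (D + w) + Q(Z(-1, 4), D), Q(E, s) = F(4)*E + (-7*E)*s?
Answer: -2868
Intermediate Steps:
Z(h, G) = h + G*h
Q(E, s) = 4*E - 7*E*s (Q(E, s) = 4*E + (-7*E)*s = 4*E - 7*E*s)
n(D, w) = -20 + w + 36*D (n(D, w) = (D + w) + (-(1 + 4))*(4 - 7*D) = (D + w) + (-1*5)*(4 - 7*D) = (D + w) - 5*(4 - 7*D) = (D + w) + (-20 + 35*D) = -20 + w + 36*D)
(n(15, 29) - 31) - 3386 = ((-20 + 29 + 36*15) - 31) - 3386 = ((-20 + 29 + 540) - 31) - 3386 = (549 - 31) - 3386 = 518 - 3386 = -2868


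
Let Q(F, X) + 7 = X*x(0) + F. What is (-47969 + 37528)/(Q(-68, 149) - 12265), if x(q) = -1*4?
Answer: 10441/12936 ≈ 0.80713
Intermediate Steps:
x(q) = -4
Q(F, X) = -7 + F - 4*X (Q(F, X) = -7 + (X*(-4) + F) = -7 + (-4*X + F) = -7 + (F - 4*X) = -7 + F - 4*X)
(-47969 + 37528)/(Q(-68, 149) - 12265) = (-47969 + 37528)/((-7 - 68 - 4*149) - 12265) = -10441/((-7 - 68 - 596) - 12265) = -10441/(-671 - 12265) = -10441/(-12936) = -10441*(-1/12936) = 10441/12936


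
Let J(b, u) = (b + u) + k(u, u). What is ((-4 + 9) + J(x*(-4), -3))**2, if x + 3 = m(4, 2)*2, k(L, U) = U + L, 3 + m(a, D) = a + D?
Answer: 256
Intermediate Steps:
m(a, D) = -3 + D + a (m(a, D) = -3 + (a + D) = -3 + (D + a) = -3 + D + a)
k(L, U) = L + U
x = 3 (x = -3 + (-3 + 2 + 4)*2 = -3 + 3*2 = -3 + 6 = 3)
J(b, u) = b + 3*u (J(b, u) = (b + u) + (u + u) = (b + u) + 2*u = b + 3*u)
((-4 + 9) + J(x*(-4), -3))**2 = ((-4 + 9) + (3*(-4) + 3*(-3)))**2 = (5 + (-12 - 9))**2 = (5 - 21)**2 = (-16)**2 = 256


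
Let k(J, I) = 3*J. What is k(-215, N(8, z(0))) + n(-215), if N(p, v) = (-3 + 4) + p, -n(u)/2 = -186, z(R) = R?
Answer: -273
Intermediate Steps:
n(u) = 372 (n(u) = -2*(-186) = 372)
N(p, v) = 1 + p
k(-215, N(8, z(0))) + n(-215) = 3*(-215) + 372 = -645 + 372 = -273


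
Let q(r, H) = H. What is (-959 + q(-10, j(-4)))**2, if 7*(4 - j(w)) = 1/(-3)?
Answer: 402162916/441 ≈ 9.1193e+5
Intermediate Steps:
j(w) = 85/21 (j(w) = 4 - 1/7/(-3) = 4 - 1/7*(-1/3) = 4 + 1/21 = 85/21)
(-959 + q(-10, j(-4)))**2 = (-959 + 85/21)**2 = (-20054/21)**2 = 402162916/441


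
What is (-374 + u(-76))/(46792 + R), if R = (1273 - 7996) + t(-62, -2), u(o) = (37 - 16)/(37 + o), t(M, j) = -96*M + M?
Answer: -4869/597467 ≈ -0.0081494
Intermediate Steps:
t(M, j) = -95*M
u(o) = 21/(37 + o)
R = -833 (R = (1273 - 7996) - 95*(-62) = -6723 + 5890 = -833)
(-374 + u(-76))/(46792 + R) = (-374 + 21/(37 - 76))/(46792 - 833) = (-374 + 21/(-39))/45959 = (-374 + 21*(-1/39))*(1/45959) = (-374 - 7/13)*(1/45959) = -4869/13*1/45959 = -4869/597467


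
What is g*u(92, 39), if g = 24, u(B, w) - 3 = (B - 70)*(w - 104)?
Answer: -34248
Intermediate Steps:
u(B, w) = 3 + (-104 + w)*(-70 + B) (u(B, w) = 3 + (B - 70)*(w - 104) = 3 + (-70 + B)*(-104 + w) = 3 + (-104 + w)*(-70 + B))
g*u(92, 39) = 24*(7283 - 104*92 - 70*39 + 92*39) = 24*(7283 - 9568 - 2730 + 3588) = 24*(-1427) = -34248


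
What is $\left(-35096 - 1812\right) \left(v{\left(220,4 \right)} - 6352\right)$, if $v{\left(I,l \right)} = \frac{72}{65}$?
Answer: $\frac{15235917664}{65} \approx 2.344 \cdot 10^{8}$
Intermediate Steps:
$v{\left(I,l \right)} = \frac{72}{65}$ ($v{\left(I,l \right)} = 72 \cdot \frac{1}{65} = \frac{72}{65}$)
$\left(-35096 - 1812\right) \left(v{\left(220,4 \right)} - 6352\right) = \left(-35096 - 1812\right) \left(\frac{72}{65} - 6352\right) = \left(-36908\right) \left(- \frac{412808}{65}\right) = \frac{15235917664}{65}$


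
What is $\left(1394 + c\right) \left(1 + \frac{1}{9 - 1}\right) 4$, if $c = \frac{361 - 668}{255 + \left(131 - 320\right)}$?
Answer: $\frac{275091}{44} \approx 6252.1$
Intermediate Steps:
$c = - \frac{307}{66}$ ($c = - \frac{307}{255 + \left(131 - 320\right)} = - \frac{307}{255 - 189} = - \frac{307}{66} \approx -4.6515$)
$\left(1394 + c\right) \left(1 + \frac{1}{9 - 1}\right) 4 = \left(1394 - \frac{307}{66}\right) \left(1 + \frac{1}{9 - 1}\right) 4 = \frac{91697 \left(1 + \frac{1}{8}\right) 4}{66} = \frac{91697 \cdot \frac{9}{8} \cdot 4}{66} = \frac{91697}{66} \cdot \frac{9}{2} = \frac{275091}{44}$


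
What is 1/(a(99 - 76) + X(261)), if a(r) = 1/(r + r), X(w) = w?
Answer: 46/12007 ≈ 0.0038311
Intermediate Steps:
a(r) = 1/(2*r)
1/(a(99 - 76) + X(261)) = 1/(1/(2*(99 - 76)) + 261) = 1/((½)/23 + 261) = 1/((½)*(1/23) + 261) = 1/(1/46 + 261) = 1/(12007/46) = 46/12007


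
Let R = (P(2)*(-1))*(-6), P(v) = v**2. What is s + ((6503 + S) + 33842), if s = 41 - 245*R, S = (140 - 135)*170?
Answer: 35356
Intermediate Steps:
S = 850 (S = 5*170 = 850)
R = 24 (R = (2**2*(-1))*(-6) = (4*(-1))*(-6) = -4*(-6) = 24)
s = -5839 (s = 41 - 245*24 = 41 - 5880 = -5839)
s + ((6503 + S) + 33842) = -5839 + ((6503 + 850) + 33842) = -5839 + (7353 + 33842) = -5839 + 41195 = 35356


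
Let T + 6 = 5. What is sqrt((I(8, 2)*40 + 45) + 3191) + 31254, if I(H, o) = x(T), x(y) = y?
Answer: 31254 + 2*sqrt(799) ≈ 31311.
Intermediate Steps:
T = -1 (T = -6 + 5 = -1)
I(H, o) = -1
sqrt((I(8, 2)*40 + 45) + 3191) + 31254 = sqrt((-1*40 + 45) + 3191) + 31254 = sqrt((-40 + 45) + 3191) + 31254 = sqrt(5 + 3191) + 31254 = sqrt(3196) + 31254 = 2*sqrt(799) + 31254 = 31254 + 2*sqrt(799)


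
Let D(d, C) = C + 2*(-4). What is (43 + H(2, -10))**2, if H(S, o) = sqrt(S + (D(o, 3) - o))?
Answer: (43 + sqrt(7))**2 ≈ 2083.5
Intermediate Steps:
D(d, C) = -8 + C (D(d, C) = C - 8 = -8 + C)
H(S, o) = sqrt(-5 + S - o) (H(S, o) = sqrt(S + ((-8 + 3) - o)) = sqrt(S + (-5 - o)) = sqrt(-5 + S - o))
(43 + H(2, -10))**2 = (43 + sqrt(-5 + 2 - 1*(-10)))**2 = (43 + sqrt(-5 + 2 + 10))**2 = (43 + sqrt(7))**2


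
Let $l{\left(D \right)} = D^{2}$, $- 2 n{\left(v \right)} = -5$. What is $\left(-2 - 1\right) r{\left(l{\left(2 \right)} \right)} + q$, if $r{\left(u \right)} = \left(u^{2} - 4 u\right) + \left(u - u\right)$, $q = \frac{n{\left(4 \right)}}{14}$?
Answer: $\frac{5}{28} \approx 0.17857$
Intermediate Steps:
$n{\left(v \right)} = \frac{5}{2}$ ($n{\left(v \right)} = \left(- \frac{1}{2}\right) \left(-5\right) = \frac{5}{2}$)
$q = \frac{5}{28}$ ($q = \frac{5}{2 \cdot 14} = \frac{5}{2} \cdot \frac{1}{14} = \frac{5}{28} \approx 0.17857$)
$r{\left(u \right)} = u^{2} - 4 u$ ($r{\left(u \right)} = \left(u^{2} - 4 u\right) + 0 = u^{2} - 4 u$)
$\left(-2 - 1\right) r{\left(l{\left(2 \right)} \right)} + q = \left(-2 - 1\right) 2^{2} \left(-4 + 2^{2}\right) + \frac{5}{28} = - 3 \cdot 4 \left(-4 + 4\right) + \frac{5}{28} = - 3 \cdot 4 \cdot 0 + \frac{5}{28} = \left(-3\right) 0 + \frac{5}{28} = 0 + \frac{5}{28} = \frac{5}{28}$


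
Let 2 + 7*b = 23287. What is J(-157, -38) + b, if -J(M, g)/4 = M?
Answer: 27681/7 ≈ 3954.4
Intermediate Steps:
b = 23285/7 (b = -2/7 + (⅐)*23287 = -2/7 + 23287/7 = 23285/7 ≈ 3326.4)
J(M, g) = -4*M
J(-157, -38) + b = -4*(-157) + 23285/7 = 628 + 23285/7 = 27681/7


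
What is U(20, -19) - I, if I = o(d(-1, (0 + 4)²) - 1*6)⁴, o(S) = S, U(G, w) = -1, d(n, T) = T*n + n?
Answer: -279842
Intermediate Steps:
d(n, T) = n + T*n
I = 279841 (I = (-(1 + (0 + 4)²) - 1*6)⁴ = (-(1 + 4²) - 6)⁴ = (-(1 + 16) - 6)⁴ = (-1*17 - 6)⁴ = (-17 - 6)⁴ = (-23)⁴ = 279841)
U(20, -19) - I = -1 - 1*279841 = -1 - 279841 = -279842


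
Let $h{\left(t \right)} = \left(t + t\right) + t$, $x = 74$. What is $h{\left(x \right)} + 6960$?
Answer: $7182$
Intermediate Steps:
$h{\left(t \right)} = 3 t$ ($h{\left(t \right)} = 2 t + t = 3 t$)
$h{\left(x \right)} + 6960 = 3 \cdot 74 + 6960 = 222 + 6960 = 7182$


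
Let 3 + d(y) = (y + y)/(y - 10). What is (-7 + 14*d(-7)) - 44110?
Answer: -750507/17 ≈ -44148.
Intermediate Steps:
d(y) = -3 + 2*y/(-10 + y) (d(y) = -3 + (y + y)/(y - 10) = -3 + (2*y)/(-10 + y) = -3 + 2*y/(-10 + y))
(-7 + 14*d(-7)) - 44110 = (-7 + 14*((30 - 1*(-7))/(-10 - 7))) - 44110 = (-7 + 14*((30 + 7)/(-17))) - 44110 = (-7 + 14*(-1/17*37)) - 44110 = (-7 + 14*(-37/17)) - 44110 = (-7 - 518/17) - 44110 = -637/17 - 44110 = -750507/17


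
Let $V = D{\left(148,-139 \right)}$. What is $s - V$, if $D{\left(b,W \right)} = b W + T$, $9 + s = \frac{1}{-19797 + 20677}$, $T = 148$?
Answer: $\frac{17965201}{880} \approx 20415.0$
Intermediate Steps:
$s = - \frac{7919}{880}$ ($s = -9 + \frac{1}{-19797 + 20677} = -9 + \frac{1}{880} = - \frac{7919}{880} \approx -8.9989$)
$D{\left(b,W \right)} = 148 + W b$ ($D{\left(b,W \right)} = b W + 148 = W b + 148 = 148 + W b$)
$V = -20424$ ($V = 148 - 20572 = -20424$)
$s - V = - \frac{7919}{880} - -20424 = - \frac{7919}{880} + 20424 = \frac{17965201}{880}$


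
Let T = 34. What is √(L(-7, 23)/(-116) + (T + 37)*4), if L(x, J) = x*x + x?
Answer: √954158/58 ≈ 16.842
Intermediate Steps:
L(x, J) = x + x² (L(x, J) = x² + x = x + x²)
√(L(-7, 23)/(-116) + (T + 37)*4) = √(-7*(1 - 7)/(-116) + (34 + 37)*4) = √(-7*(-6)*(-1/116) + 71*4) = √(42*(-1/116) + 284) = √(-21/58 + 284) = √(16451/58) = √954158/58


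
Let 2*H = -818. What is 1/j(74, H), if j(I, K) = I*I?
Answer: 1/5476 ≈ 0.00018262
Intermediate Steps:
H = -409 (H = (½)*(-818) = -409)
j(I, K) = I²
1/j(74, H) = 1/(74²) = 1/5476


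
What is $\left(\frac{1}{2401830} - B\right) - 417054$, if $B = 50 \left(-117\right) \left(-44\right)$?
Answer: $- \frac{1619923850819}{2401830} \approx -6.7445 \cdot 10^{5}$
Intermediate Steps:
$B = 257400$ ($B = \left(-5850\right) \left(-44\right) = 257400$)
$\left(\frac{1}{2401830} - B\right) - 417054 = \left(\frac{1}{2401830} - 257400\right) - 417054 = - \frac{618231041999}{2401830} - 417054 = - \frac{1619923850819}{2401830}$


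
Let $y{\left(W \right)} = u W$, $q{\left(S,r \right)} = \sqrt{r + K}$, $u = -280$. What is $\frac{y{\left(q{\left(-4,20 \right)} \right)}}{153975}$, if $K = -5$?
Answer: $- \frac{56 \sqrt{15}}{30795} \approx -0.0070429$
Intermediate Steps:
$q{\left(S,r \right)} = \sqrt{-5 + r}$ ($q{\left(S,r \right)} = \sqrt{r - 5} = \sqrt{-5 + r}$)
$y{\left(W \right)} = - 280 W$
$\frac{y{\left(q{\left(-4,20 \right)} \right)}}{153975} = \frac{\left(-280\right) \sqrt{-5 + 20}}{153975} = - 280 \sqrt{15} \cdot \frac{1}{153975} = - \frac{56 \sqrt{15}}{30795}$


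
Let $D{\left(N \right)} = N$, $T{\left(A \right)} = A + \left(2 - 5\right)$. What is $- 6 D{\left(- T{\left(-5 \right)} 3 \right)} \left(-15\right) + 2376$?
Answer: $4536$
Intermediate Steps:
$T{\left(A \right)} = -3 + A$ ($T{\left(A \right)} = A - 3 = -3 + A$)
$- 6 D{\left(- T{\left(-5 \right)} 3 \right)} \left(-15\right) + 2376 = - 6 - (-3 - 5) 3 \left(-15\right) + 2376 = - 6 \left(-1\right) \left(-8\right) 3 \left(-15\right) + 2376 = - 6 \cdot 8 \cdot 3 \left(-15\right) + 2376 = \left(-6\right) 24 \left(-15\right) + 2376 = \left(-144\right) \left(-15\right) + 2376 = 2160 + 2376 = 4536$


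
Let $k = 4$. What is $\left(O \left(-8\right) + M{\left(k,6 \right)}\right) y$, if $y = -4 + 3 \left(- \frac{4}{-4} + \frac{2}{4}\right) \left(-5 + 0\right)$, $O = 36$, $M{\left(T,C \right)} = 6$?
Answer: $7473$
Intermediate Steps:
$y = - \frac{53}{2}$ ($y = -4 + 3 \left(\left(-4\right) \left(- \frac{1}{4}\right) + 2 \cdot \frac{1}{4}\right) \left(-5\right) = -4 + 3 \left(1 + \frac{1}{2}\right) \left(-5\right) = -4 + 3 \cdot \frac{3}{2} \left(-5\right) = -4 + 3 \left(- \frac{15}{2}\right) = -4 - \frac{45}{2} = - \frac{53}{2} \approx -26.5$)
$\left(O \left(-8\right) + M{\left(k,6 \right)}\right) y = \left(36 \left(-8\right) + 6\right) \left(- \frac{53}{2}\right) = \left(-288 + 6\right) \left(- \frac{53}{2}\right) = \left(-282\right) \left(- \frac{53}{2}\right) = 7473$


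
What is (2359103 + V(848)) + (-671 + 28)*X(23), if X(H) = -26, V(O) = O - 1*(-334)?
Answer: 2377003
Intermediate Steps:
V(O) = 334 + O (V(O) = O + 334 = 334 + O)
(2359103 + V(848)) + (-671 + 28)*X(23) = (2359103 + (334 + 848)) + (-671 + 28)*(-26) = (2359103 + 1182) - 643*(-26) = 2360285 + 16718 = 2377003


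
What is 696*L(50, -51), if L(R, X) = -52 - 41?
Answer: -64728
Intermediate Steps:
L(R, X) = -93
696*L(50, -51) = 696*(-93) = -64728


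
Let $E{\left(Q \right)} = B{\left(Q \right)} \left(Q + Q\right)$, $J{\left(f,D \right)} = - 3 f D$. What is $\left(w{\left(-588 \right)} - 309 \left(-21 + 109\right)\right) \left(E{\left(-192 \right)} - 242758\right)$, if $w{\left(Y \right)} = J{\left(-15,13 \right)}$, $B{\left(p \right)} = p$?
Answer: $4497381210$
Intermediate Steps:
$J{\left(f,D \right)} = - 3 D f$
$w{\left(Y \right)} = 585$ ($w{\left(Y \right)} = \left(-3\right) 13 \left(-15\right) = 585$)
$E{\left(Q \right)} = 2 Q^{2}$ ($E{\left(Q \right)} = Q \left(Q + Q\right) = Q 2 Q = 2 Q^{2}$)
$\left(w{\left(-588 \right)} - 309 \left(-21 + 109\right)\right) \left(E{\left(-192 \right)} - 242758\right) = \left(585 - 309 \left(-21 + 109\right)\right) \left(2 \left(-192\right)^{2} - 242758\right) = \left(585 - 27192\right) \left(2 \cdot 36864 - 242758\right) = \left(585 - 27192\right) \left(73728 - 242758\right) = \left(-26607\right) \left(-169030\right) = 4497381210$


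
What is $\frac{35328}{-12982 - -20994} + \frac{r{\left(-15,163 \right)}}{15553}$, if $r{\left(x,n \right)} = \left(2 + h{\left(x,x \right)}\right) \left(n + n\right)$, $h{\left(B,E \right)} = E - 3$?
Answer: $\frac{126916448}{31152659} \approx 4.074$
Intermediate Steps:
$h{\left(B,E \right)} = -3 + E$ ($h{\left(B,E \right)} = E - 3 = -3 + E$)
$r{\left(x,n \right)} = 2 n \left(-1 + x\right)$ ($r{\left(x,n \right)} = \left(2 + \left(-3 + x\right)\right) \left(n + n\right) = \left(-1 + x\right) 2 n = 2 n \left(-1 + x\right)$)
$\frac{35328}{-12982 - -20994} + \frac{r{\left(-15,163 \right)}}{15553} = \frac{35328}{-12982 - -20994} + \frac{2 \cdot 163 \left(-1 - 15\right)}{15553} = \frac{35328}{-12982 + 20994} + 2 \cdot 163 \left(-16\right) \frac{1}{15553} = \frac{35328}{8012} - \frac{5216}{15553} = 35328 \cdot \frac{1}{8012} - \frac{5216}{15553} = \frac{8832}{2003} - \frac{5216}{15553} = \frac{126916448}{31152659}$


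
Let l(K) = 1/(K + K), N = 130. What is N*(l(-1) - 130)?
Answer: -16965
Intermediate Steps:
l(K) = 1/(2*K)
N*(l(-1) - 130) = 130*((½)/(-1) - 130) = 130*((½)*(-1) - 130) = 130*(-½ - 130) = 130*(-261/2) = -16965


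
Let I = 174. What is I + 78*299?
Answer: 23496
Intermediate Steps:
I + 78*299 = 174 + 78*299 = 174 + 23322 = 23496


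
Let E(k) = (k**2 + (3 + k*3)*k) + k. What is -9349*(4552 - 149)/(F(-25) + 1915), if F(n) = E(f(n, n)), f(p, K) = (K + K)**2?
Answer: -41163647/25011915 ≈ -1.6458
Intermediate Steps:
f(p, K) = 4*K**2 (f(p, K) = (2*K)**2 = 4*K**2)
E(k) = k + k**2 + k*(3 + 3*k) (E(k) = (k**2 + (3 + 3*k)*k) + k = (k**2 + k*(3 + 3*k)) + k = k + k**2 + k*(3 + 3*k))
F(n) = 16*n**2*(1 + 4*n**2) (F(n) = 4*(4*n**2)*(1 + 4*n**2) = 16*n**2*(1 + 4*n**2))
-9349*(4552 - 149)/(F(-25) + 1915) = -9349*(4552 - 149)/((-25)**2*(16 + 64*(-25)**2) + 1915) = -9349*4403/(625*(16 + 64*625) + 1915) = -9349*4403/(625*(16 + 40000) + 1915) = -9349*4403/(625*40016 + 1915) = -9349*4403/(25010000 + 1915) = -9349/(25011915*(1/4403)) = -9349/25011915/4403 = -9349*4403/25011915 = -41163647/25011915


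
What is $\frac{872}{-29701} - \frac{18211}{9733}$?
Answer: $- \frac{549372087}{289079833} \approx -1.9004$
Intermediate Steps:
$\frac{872}{-29701} - \frac{18211}{9733} = 872 \left(- \frac{1}{29701}\right) - \frac{18211}{9733} = - \frac{872}{29701} - \frac{18211}{9733} = - \frac{549372087}{289079833}$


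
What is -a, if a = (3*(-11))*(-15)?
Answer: -495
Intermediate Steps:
a = 495 (a = -33*(-15) = 495)
-a = -1*495 = -495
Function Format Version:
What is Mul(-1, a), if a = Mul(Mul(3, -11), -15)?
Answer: -495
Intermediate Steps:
a = 495 (a = Mul(-33, -15) = 495)
Mul(-1, a) = Mul(-1, 495) = -495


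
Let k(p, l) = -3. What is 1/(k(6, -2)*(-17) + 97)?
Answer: 1/148 ≈ 0.0067568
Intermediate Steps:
1/(k(6, -2)*(-17) + 97) = 1/(-3*(-17) + 97) = 1/(51 + 97) = 1/148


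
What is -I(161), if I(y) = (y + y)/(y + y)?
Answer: -1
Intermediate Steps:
I(y) = 1 (I(y) = (2*y)/((2*y)) = (2*y)*(1/(2*y)) = 1)
-I(161) = -1*1 = -1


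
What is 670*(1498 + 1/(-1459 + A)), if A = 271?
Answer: 596173705/594 ≈ 1.0037e+6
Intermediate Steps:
670*(1498 + 1/(-1459 + A)) = 670*(1498 + 1/(-1459 + 271)) = 670*(1498 + 1/(-1188)) = 670*(1498 - 1/1188) = 670*(1779623/1188) = 596173705/594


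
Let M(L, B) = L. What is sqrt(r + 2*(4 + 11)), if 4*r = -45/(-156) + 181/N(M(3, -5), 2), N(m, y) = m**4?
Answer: 41*sqrt(3991)/468 ≈ 5.5345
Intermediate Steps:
r = 10627/16848 (r = (-45/(-156) + 181/(3**4))/4 = (-45*(-1/156) + 181/81)/4 = (15/52 + 181*(1/81))/4 = (15/52 + 181/81)/4 = (1/4)*(10627/4212) = 10627/16848 ≈ 0.63076)
sqrt(r + 2*(4 + 11)) = sqrt(10627/16848 + 2*(4 + 11)) = sqrt(10627/16848 + 2*15) = sqrt(10627/16848 + 30) = sqrt(516067/16848) = 41*sqrt(3991)/468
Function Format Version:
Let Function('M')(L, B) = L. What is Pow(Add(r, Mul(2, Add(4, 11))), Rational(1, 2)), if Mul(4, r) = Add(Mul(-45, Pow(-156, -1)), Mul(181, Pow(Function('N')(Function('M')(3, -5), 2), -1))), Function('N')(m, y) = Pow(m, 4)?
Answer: Mul(Rational(41, 468), Pow(3991, Rational(1, 2))) ≈ 5.5345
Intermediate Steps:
r = Rational(10627, 16848) (r = Mul(Rational(1, 4), Add(Mul(-45, Pow(-156, -1)), Mul(181, Pow(Pow(3, 4), -1)))) = Mul(Rational(1, 4), Add(Mul(-45, Rational(-1, 156)), Mul(181, Pow(81, -1)))) = Mul(Rational(1, 4), Add(Rational(15, 52), Mul(181, Rational(1, 81)))) = Mul(Rational(1, 4), Add(Rational(15, 52), Rational(181, 81))) = Mul(Rational(1, 4), Rational(10627, 4212)) = Rational(10627, 16848) ≈ 0.63076)
Pow(Add(r, Mul(2, Add(4, 11))), Rational(1, 2)) = Pow(Add(Rational(10627, 16848), Mul(2, Add(4, 11))), Rational(1, 2)) = Pow(Add(Rational(10627, 16848), Mul(2, 15)), Rational(1, 2)) = Pow(Add(Rational(10627, 16848), 30), Rational(1, 2)) = Pow(Rational(516067, 16848), Rational(1, 2)) = Mul(Rational(41, 468), Pow(3991, Rational(1, 2)))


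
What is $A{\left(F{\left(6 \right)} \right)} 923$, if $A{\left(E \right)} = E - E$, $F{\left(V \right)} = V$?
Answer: $0$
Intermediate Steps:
$A{\left(E \right)} = 0$
$A{\left(F{\left(6 \right)} \right)} 923 = 0 \cdot 923 = 0$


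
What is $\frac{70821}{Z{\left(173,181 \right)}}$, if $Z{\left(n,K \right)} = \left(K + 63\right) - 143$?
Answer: $\frac{70821}{101} \approx 701.2$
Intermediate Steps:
$Z{\left(n,K \right)} = -80 + K$ ($Z{\left(n,K \right)} = \left(63 + K\right) - 143 = -80 + K$)
$\frac{70821}{Z{\left(173,181 \right)}} = \frac{70821}{-80 + 181} = \frac{70821}{101}$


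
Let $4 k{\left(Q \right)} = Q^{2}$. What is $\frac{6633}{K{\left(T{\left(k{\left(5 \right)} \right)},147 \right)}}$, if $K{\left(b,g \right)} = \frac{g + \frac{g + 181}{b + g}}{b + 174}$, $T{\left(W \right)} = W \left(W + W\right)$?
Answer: $\frac{24095148561}{2138968} \approx 11265.0$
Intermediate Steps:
$k{\left(Q \right)} = \frac{Q^{2}}{4}$
$T{\left(W \right)} = 2 W^{2}$ ($T{\left(W \right)} = W 2 W = 2 W^{2}$)
$K{\left(b,g \right)} = \frac{g + \frac{181 + g}{b + g}}{174 + b}$
$\frac{6633}{K{\left(T{\left(k{\left(5 \right)} \right)},147 \right)}} = \frac{6633}{\frac{1}{\left(2 \left(\frac{5^{2}}{4}\right)^{2}\right)^{2} + 174 \cdot 2 \left(\frac{5^{2}}{4}\right)^{2} + 174 \cdot 147 + 2 \left(\frac{5^{2}}{4}\right)^{2} \cdot 147} \left(181 + 147 + 147^{2} + 2 \left(\frac{5^{2}}{4}\right)^{2} \cdot 147\right)} = \frac{6633}{\frac{1}{\left(2 \left(\frac{1}{4} \cdot 25\right)^{2}\right)^{2} + 174 \cdot 2 \left(\frac{1}{4} \cdot 25\right)^{2} + 25578 + 2 \left(\frac{1}{4} \cdot 25\right)^{2} \cdot 147} \left(181 + 147 + 21609 + 2 \left(\frac{1}{4} \cdot 25\right)^{2} \cdot 147\right)} = \frac{6633}{\frac{1}{\left(2 \left(\frac{25}{4}\right)^{2}\right)^{2} + 174 \cdot 2 \left(\frac{25}{4}\right)^{2} + 25578 + 2 \left(\frac{25}{4}\right)^{2} \cdot 147} \left(181 + 147 + 21609 + 2 \left(\frac{25}{4}\right)^{2} \cdot 147\right)} = \frac{6633}{\frac{1}{\left(2 \cdot \frac{625}{16}\right)^{2} + 174 \cdot 2 \cdot \frac{625}{16} + 25578 + 2 \cdot \frac{625}{16} \cdot 147} \left(181 + 147 + 21609 + 2 \cdot \frac{625}{16} \cdot 147\right)} = \frac{6633}{\frac{1}{\left(\frac{625}{8}\right)^{2} + 174 \cdot \frac{625}{8} + 25578 + \frac{625}{8} \cdot 147} \left(181 + 147 + 21609 + \frac{625}{8} \cdot 147\right)} = \frac{6633}{\frac{1}{\frac{390625}{64} + \frac{54375}{4} + 25578 + \frac{91875}{8}} \left(181 + 147 + 21609 + \frac{91875}{8}\right)} = \frac{6633}{\frac{1}{\frac{3632617}{64}} \cdot \frac{267371}{8}} = \frac{6633}{\frac{64}{3632617} \cdot \frac{267371}{8}} = \frac{6633}{\frac{2138968}{3632617}} = 6633 \cdot \frac{3632617}{2138968} = \frac{24095148561}{2138968}$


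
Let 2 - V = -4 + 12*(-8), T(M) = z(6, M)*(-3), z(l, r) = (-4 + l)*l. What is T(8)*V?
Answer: -3672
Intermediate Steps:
z(l, r) = l*(-4 + l)
T(M) = -36 (T(M) = (6*(-4 + 6))*(-3) = (6*2)*(-3) = 12*(-3) = -36)
V = 102 (V = 2 - (-4 + 12*(-8)) = 2 - (-4 - 96) = 2 - 1*(-100) = 2 + 100 = 102)
T(8)*V = -36*102 = -3672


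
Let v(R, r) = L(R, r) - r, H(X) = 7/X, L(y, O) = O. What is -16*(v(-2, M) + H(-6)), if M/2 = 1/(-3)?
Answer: 56/3 ≈ 18.667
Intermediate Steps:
M = -2/3 (M = 2/(-3) = 2*(-1/3) = -2/3 ≈ -0.66667)
v(R, r) = 0 (v(R, r) = r - r = 0)
-16*(v(-2, M) + H(-6)) = -16*(0 + 7/(-6)) = -16*(0 + 7*(-1/6)) = -16*(0 - 7/6) = -16*(-7/6) = 56/3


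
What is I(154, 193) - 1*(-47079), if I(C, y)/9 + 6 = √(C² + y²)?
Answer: 47025 + 9*√60965 ≈ 49247.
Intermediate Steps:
I(C, y) = -54 + 9*√(C² + y²)
I(154, 193) - 1*(-47079) = (-54 + 9*√(154² + 193²)) - 1*(-47079) = (-54 + 9*√(23716 + 37249)) + 47079 = (-54 + 9*√60965) + 47079 = 47025 + 9*√60965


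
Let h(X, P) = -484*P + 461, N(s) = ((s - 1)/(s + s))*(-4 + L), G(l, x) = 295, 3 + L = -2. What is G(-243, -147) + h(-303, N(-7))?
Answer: 22716/7 ≈ 3245.1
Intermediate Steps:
L = -5 (L = -3 - 2 = -5)
N(s) = -9*(-1 + s)/(2*s) (N(s) = ((s - 1)/(s + s))*(-4 - 5) = ((-1 + s)/((2*s)))*(-9) = ((-1 + s)*(1/(2*s)))*(-9) = ((-1 + s)/(2*s))*(-9) = -9*(-1 + s)/(2*s))
h(X, P) = 461 - 484*P
G(-243, -147) + h(-303, N(-7)) = 295 + (461 - 2178*(1 - 1*(-7))/(-7)) = 295 + (461 - 2178*(-1)*(1 + 7)/7) = 295 + (461 - 2178*(-1)*8/7) = 295 + (461 - 484*(-36/7)) = 295 + (461 + 17424/7) = 295 + 20651/7 = 22716/7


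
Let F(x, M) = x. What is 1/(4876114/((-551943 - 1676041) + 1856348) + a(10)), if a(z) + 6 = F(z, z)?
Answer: -185818/1694785 ≈ -0.10964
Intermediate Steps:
a(z) = -6 + z
1/(4876114/((-551943 - 1676041) + 1856348) + a(10)) = 1/(4876114/((-551943 - 1676041) + 1856348) + (-6 + 10)) = 1/(4876114/(-2227984 + 1856348) + 4) = 1/(4876114/(-371636) + 4) = 1/(4876114*(-1/371636) + 4) = 1/(-2438057/185818 + 4) = 1/(-1694785/185818) = -185818/1694785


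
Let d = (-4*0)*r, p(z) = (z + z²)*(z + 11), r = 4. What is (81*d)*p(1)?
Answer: 0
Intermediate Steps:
p(z) = (11 + z)*(z + z²) (p(z) = (z + z²)*(11 + z) = (11 + z)*(z + z²))
d = 0 (d = -4*0*4 = 0*4 = 0)
(81*d)*p(1) = (81*0)*(1*(11 + 1² + 12*1)) = 0*(1*(11 + 1 + 12)) = 0*(1*24) = 0*24 = 0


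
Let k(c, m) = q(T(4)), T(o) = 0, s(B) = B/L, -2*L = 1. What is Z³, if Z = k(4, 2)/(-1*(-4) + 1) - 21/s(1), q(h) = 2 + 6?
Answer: 1771561/1000 ≈ 1771.6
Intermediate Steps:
L = -½ (L = -½*1 = -½ ≈ -0.50000)
s(B) = -2*B (s(B) = B/(-½) = B*(-2) = -2*B)
q(h) = 8
k(c, m) = 8
Z = 121/10 (Z = 8/(-1*(-4) + 1) - 21/((-2*1)) = 8/(4 + 1) - 21/(-2) = 8/5 - 21*(-½) = 8*(⅕) + 21/2 = 8/5 + 21/2 = 121/10 ≈ 12.100)
Z³ = (121/10)³ = 1771561/1000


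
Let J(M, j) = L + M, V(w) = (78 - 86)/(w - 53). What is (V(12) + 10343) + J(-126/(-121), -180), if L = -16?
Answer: 51238381/4961 ≈ 10328.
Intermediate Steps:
V(w) = -8/(-53 + w)
J(M, j) = -16 + M
(V(12) + 10343) + J(-126/(-121), -180) = (-8/(-53 + 12) + 10343) + (-16 - 126/(-121)) = (-8/(-41) + 10343) + (-16 - 126*(-1/121)) = (-8*(-1/41) + 10343) + (-16 + 126/121) = (8/41 + 10343) - 1810/121 = 424071/41 - 1810/121 = 51238381/4961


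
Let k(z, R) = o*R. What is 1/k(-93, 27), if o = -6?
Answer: -1/162 ≈ -0.0061728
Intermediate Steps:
k(z, R) = -6*R
1/k(-93, 27) = 1/(-6*27) = 1/(-162) = -1/162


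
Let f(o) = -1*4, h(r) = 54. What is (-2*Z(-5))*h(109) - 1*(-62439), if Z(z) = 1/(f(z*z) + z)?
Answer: 62451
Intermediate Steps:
f(o) = -4
Z(z) = 1/(-4 + z)
(-2*Z(-5))*h(109) - 1*(-62439) = -2/(-4 - 5)*54 - 1*(-62439) = -2/(-9)*54 + 62439 = -2*(-⅑)*54 + 62439 = (2/9)*54 + 62439 = 12 + 62439 = 62451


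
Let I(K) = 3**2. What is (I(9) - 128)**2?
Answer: 14161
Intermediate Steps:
I(K) = 9
(I(9) - 128)**2 = (9 - 128)**2 = (-119)**2 = 14161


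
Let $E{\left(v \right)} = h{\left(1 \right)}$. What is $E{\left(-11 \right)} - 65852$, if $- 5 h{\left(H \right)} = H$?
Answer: $- \frac{329261}{5} \approx -65852.0$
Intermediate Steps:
$h{\left(H \right)} = - \frac{H}{5}$
$E{\left(v \right)} = - \frac{1}{5}$ ($E{\left(v \right)} = \left(- \frac{1}{5}\right) 1 = - \frac{1}{5}$)
$E{\left(-11 \right)} - 65852 = - \frac{1}{5} - 65852 = - \frac{329261}{5}$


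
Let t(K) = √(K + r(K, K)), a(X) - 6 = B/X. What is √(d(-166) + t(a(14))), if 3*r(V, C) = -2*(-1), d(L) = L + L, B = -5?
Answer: √(-585648 + 42*√11130)/42 ≈ 18.152*I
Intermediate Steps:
d(L) = 2*L
r(V, C) = ⅔ (r(V, C) = (-2*(-1))/3 = (⅓)*2 = ⅔)
a(X) = 6 - 5/X
t(K) = √(⅔ + K) (t(K) = √(K + ⅔) = √(⅔ + K))
√(d(-166) + t(a(14))) = √(2*(-166) + √(6 + 9*(6 - 5/14))/3) = √(-332 + √(6 + 9*(6 - 5*1/14))/3) = √(-332 + √(6 + 9*(6 - 5/14))/3) = √(-332 + √(6 + 9*(79/14))/3) = √(-332 + √(6 + 711/14)/3) = √(-332 + √(795/14)/3) = √(-332 + (√11130/14)/3) = √(-332 + √11130/42)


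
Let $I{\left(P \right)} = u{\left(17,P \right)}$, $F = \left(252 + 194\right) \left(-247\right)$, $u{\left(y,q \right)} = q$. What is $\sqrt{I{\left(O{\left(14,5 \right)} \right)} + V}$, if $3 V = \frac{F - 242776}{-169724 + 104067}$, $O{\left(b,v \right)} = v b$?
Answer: $\frac{2 \sqrt{77370799713}}{65657} \approx 8.473$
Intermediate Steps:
$O{\left(b,v \right)} = b v$
$F = -110162$ ($F = 446 \left(-247\right) = -110162$)
$I{\left(P \right)} = P$
$V = \frac{117646}{65657}$ ($V = \frac{\left(-110162 - 242776\right) \frac{1}{-169724 + 104067}}{3} = \frac{\left(-352938\right) \frac{1}{-65657}}{3} = \frac{\left(-352938\right) \left(- \frac{1}{65657}\right)}{3} = \frac{1}{3} \cdot \frac{352938}{65657} = \frac{117646}{65657} \approx 1.7918$)
$\sqrt{I{\left(O{\left(14,5 \right)} \right)} + V} = \sqrt{14 \cdot 5 + \frac{117646}{65657}} = \sqrt{70 + \frac{117646}{65657}} = \sqrt{\frac{4713636}{65657}} = \frac{2 \sqrt{77370799713}}{65657}$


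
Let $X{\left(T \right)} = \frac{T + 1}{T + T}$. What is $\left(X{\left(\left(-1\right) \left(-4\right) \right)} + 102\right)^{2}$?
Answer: $\frac{674041}{64} \approx 10532.0$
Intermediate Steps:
$X{\left(T \right)} = \frac{1 + T}{2 T}$
$\left(X{\left(\left(-1\right) \left(-4\right) \right)} + 102\right)^{2} = \left(\frac{1 - -4}{2 \left(\left(-1\right) \left(-4\right)\right)} + 102\right)^{2} = \left(\frac{1 + 4}{2 \cdot 4} + 102\right)^{2} = \left(\frac{1}{2} \cdot \frac{1}{4} \cdot 5 + 102\right)^{2} = \left(\frac{5}{8} + 102\right)^{2} = \left(\frac{821}{8}\right)^{2} = \frac{674041}{64}$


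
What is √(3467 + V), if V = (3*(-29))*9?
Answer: 2*√671 ≈ 51.807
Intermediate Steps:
V = -783 (V = -87*9 = -783)
√(3467 + V) = √(3467 - 783) = √2684 = 2*√671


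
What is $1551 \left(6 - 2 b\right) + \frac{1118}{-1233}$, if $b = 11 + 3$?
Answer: $- \frac{42073544}{1233} \approx -34123.0$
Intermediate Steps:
$b = 14$
$1551 \left(6 - 2 b\right) + \frac{1118}{-1233} = 1551 \left(6 - 28\right) + \frac{1118}{-1233} = 1551 \left(6 - 28\right) + 1118 \left(- \frac{1}{1233}\right) = 1551 \left(-22\right) - \frac{1118}{1233} = -34122 - \frac{1118}{1233} = - \frac{42073544}{1233}$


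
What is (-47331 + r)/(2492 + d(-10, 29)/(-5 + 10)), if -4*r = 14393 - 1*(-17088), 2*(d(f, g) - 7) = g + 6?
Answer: -1104025/49938 ≈ -22.108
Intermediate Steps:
d(f, g) = 10 + g/2 (d(f, g) = 7 + (g + 6)/2 = 7 + (6 + g)/2 = 7 + (3 + g/2) = 10 + g/2)
r = -31481/4 (r = -(14393 - 1*(-17088))/4 = -(14393 + 17088)/4 = -¼*31481 = -31481/4 ≈ -7870.3)
(-47331 + r)/(2492 + d(-10, 29)/(-5 + 10)) = (-47331 - 31481/4)/(2492 + (10 + (½)*29)/(-5 + 10)) = -220805/(4*(2492 + (10 + 29/2)/5)) = -220805/(4*(2492 + (49/2)*(⅕))) = -220805/(4*(2492 + 49/10)) = -220805/(4*24969/10) = -220805/4*10/24969 = -1104025/49938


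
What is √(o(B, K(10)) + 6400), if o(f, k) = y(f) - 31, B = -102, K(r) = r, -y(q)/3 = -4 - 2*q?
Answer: 3*√641 ≈ 75.954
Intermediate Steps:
y(q) = 12 + 6*q (y(q) = -3*(-4 - 2*q) = 12 + 6*q)
o(f, k) = -19 + 6*f (o(f, k) = (12 + 6*f) - 31 = -19 + 6*f)
√(o(B, K(10)) + 6400) = √((-19 + 6*(-102)) + 6400) = √((-19 - 612) + 6400) = √(-631 + 6400) = √5769 = 3*√641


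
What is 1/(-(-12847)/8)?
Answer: 8/12847 ≈ 0.00062271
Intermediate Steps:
1/(-(-12847)/8) = 1/(-443*(-29/8)) = 1/(12847/8) = 8/12847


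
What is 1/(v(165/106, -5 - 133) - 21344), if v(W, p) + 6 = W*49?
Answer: -106/2255015 ≈ -4.7006e-5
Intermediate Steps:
v(W, p) = -6 + 49*W (v(W, p) = -6 + W*49 = -6 + 49*W)
1/(v(165/106, -5 - 133) - 21344) = 1/((-6 + 49*(165/106)) - 21344) = 1/((-6 + 8085/106) - 21344) = 1/(7449/106 - 21344) = 1/(-2255015/106) = -106/2255015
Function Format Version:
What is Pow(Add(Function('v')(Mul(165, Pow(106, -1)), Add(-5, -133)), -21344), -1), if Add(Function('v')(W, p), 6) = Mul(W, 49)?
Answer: Rational(-106, 2255015) ≈ -4.7006e-5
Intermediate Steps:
Function('v')(W, p) = Add(-6, Mul(49, W)) (Function('v')(W, p) = Add(-6, Mul(W, 49)) = Add(-6, Mul(49, W)))
Pow(Add(Function('v')(Mul(165, Pow(106, -1)), Add(-5, -133)), -21344), -1) = Pow(Add(Add(-6, Mul(49, Mul(165, Pow(106, -1)))), -21344), -1) = Pow(Add(Add(-6, Mul(49, Mul(165, Rational(1, 106)))), -21344), -1) = Pow(Add(Add(-6, Mul(49, Rational(165, 106))), -21344), -1) = Pow(Add(Add(-6, Rational(8085, 106)), -21344), -1) = Pow(Add(Rational(7449, 106), -21344), -1) = Pow(Rational(-2255015, 106), -1) = Rational(-106, 2255015)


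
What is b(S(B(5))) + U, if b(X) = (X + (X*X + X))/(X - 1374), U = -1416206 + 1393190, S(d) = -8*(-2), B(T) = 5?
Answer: -15628008/679 ≈ -23016.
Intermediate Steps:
S(d) = 16
U = -23016
b(X) = (X**2 + 2*X)/(-1374 + X) (b(X) = (X + (X**2 + X))/(-1374 + X) = (X + (X + X**2))/(-1374 + X) = (X**2 + 2*X)/(-1374 + X))
b(S(B(5))) + U = 16*(2 + 16)/(-1374 + 16) - 23016 = 16*18/(-1358) - 23016 = 16*(-1/1358)*18 - 23016 = -144/679 - 23016 = -15628008/679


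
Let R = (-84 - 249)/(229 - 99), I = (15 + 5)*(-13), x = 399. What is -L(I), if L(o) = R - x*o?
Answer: -13485867/130 ≈ -1.0374e+5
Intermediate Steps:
I = -260 (I = 20*(-13) = -260)
R = -333/130 ≈ -2.5615
L(o) = -333/130 - 399*o
-L(I) = -(-333/130 - 399*(-260)) = -(-333/130 + 103740) = -1*13485867/130 = -13485867/130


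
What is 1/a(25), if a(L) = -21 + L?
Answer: 1/4 ≈ 0.25000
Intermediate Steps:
1/a(25) = 1/(-21 + 25) = 1/4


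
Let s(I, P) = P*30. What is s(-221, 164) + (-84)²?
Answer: 11976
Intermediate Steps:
s(I, P) = 30*P
s(-221, 164) + (-84)² = 30*164 + (-84)² = 4920 + 7056 = 11976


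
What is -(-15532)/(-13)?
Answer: -15532/13 ≈ -1194.8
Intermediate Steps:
-(-15532)/(-13) = -(-15532)*(-1)/13 = -11*1412/13 = -15532/13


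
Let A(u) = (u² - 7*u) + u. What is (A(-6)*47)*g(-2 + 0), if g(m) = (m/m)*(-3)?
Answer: -10152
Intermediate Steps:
A(u) = u² - 6*u
g(m) = -3 (g(m) = 1*(-3) = -3)
(A(-6)*47)*g(-2 + 0) = (-6*(-6 - 6)*47)*(-3) = (-6*(-12)*47)*(-3) = (72*47)*(-3) = 3384*(-3) = -10152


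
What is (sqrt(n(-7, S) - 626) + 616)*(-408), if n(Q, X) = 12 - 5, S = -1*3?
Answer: -251328 - 408*I*sqrt(619) ≈ -2.5133e+5 - 10151.0*I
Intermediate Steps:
S = -3
n(Q, X) = 7
(sqrt(n(-7, S) - 626) + 616)*(-408) = (sqrt(7 - 626) + 616)*(-408) = (sqrt(-619) + 616)*(-408) = (I*sqrt(619) + 616)*(-408) = (616 + I*sqrt(619))*(-408) = -251328 - 408*I*sqrt(619)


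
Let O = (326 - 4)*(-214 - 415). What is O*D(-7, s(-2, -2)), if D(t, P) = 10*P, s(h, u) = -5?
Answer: 10126900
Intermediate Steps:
O = -202538 (O = 322*(-629) = -202538)
O*D(-7, s(-2, -2)) = -2025380*(-5) = -202538*(-50) = 10126900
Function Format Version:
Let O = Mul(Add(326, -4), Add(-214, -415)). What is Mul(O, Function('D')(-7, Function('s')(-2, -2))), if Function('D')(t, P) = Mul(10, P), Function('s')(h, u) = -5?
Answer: 10126900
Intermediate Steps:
O = -202538 (O = Mul(322, -629) = -202538)
Mul(O, Function('D')(-7, Function('s')(-2, -2))) = Mul(-202538, Mul(10, -5)) = Mul(-202538, -50) = 10126900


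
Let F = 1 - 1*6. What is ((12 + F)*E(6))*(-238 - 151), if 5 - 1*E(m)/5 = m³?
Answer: 2872765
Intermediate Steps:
F = -5 (F = 1 - 6 = -5)
E(m) = 25 - 5*m³
((12 + F)*E(6))*(-238 - 151) = ((12 - 5)*(25 - 5*6³))*(-238 - 151) = (7*(25 - 5*216))*(-389) = (7*(25 - 1080))*(-389) = (7*(-1055))*(-389) = -7385*(-389) = 2872765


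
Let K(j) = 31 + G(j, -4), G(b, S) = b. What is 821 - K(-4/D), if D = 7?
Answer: 5534/7 ≈ 790.57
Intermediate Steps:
K(j) = 31 + j
821 - K(-4/D) = 821 - (31 - 4/7) = 821 - 1*213/7 = 821 - 213/7 = 5534/7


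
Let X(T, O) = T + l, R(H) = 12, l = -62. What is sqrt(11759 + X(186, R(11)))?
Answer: sqrt(11883) ≈ 109.01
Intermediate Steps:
X(T, O) = -62 + T (X(T, O) = T - 62 = -62 + T)
sqrt(11759 + X(186, R(11))) = sqrt(11759 + (-62 + 186)) = sqrt(11759 + 124) = sqrt(11883)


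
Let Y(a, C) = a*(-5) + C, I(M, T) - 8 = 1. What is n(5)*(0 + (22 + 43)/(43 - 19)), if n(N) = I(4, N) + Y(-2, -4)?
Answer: 325/8 ≈ 40.625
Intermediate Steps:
I(M, T) = 9 (I(M, T) = 8 + 1 = 9)
Y(a, C) = C - 5*a (Y(a, C) = -5*a + C = C - 5*a)
n(N) = 15 (n(N) = 9 + (-4 - 5*(-2)) = 9 + (-4 + 10) = 9 + 6 = 15)
n(5)*(0 + (22 + 43)/(43 - 19)) = 15*(0 + (22 + 43)/(43 - 19)) = 15*(0 + 65/24) = 15*(65/24) = 325/8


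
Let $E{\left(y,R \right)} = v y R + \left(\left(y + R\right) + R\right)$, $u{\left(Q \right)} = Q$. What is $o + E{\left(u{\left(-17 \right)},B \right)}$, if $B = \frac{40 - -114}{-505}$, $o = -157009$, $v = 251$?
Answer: $- \frac{15728264}{101} \approx -1.5573 \cdot 10^{5}$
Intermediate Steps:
$B = - \frac{154}{505}$ ($B = \left(40 + 114\right) \left(- \frac{1}{505}\right) = 154 \left(- \frac{1}{505}\right) = - \frac{154}{505} \approx -0.30495$)
$E{\left(y,R \right)} = y + 2 R + 251 R y$ ($E{\left(y,R \right)} = 251 y R + \left(\left(y + R\right) + R\right) = 251 R y + \left(\left(R + y\right) + R\right) = 251 R y + \left(y + 2 R\right) = y + 2 R + 251 R y$)
$o + E{\left(u{\left(-17 \right)},B \right)} = -157009 + \left(-17 + 2 \left(- \frac{154}{505}\right) + 251 \left(- \frac{154}{505}\right) \left(-17\right)\right) = -157009 - - \frac{129645}{101} = -157009 + \frac{129645}{101} = - \frac{15728264}{101}$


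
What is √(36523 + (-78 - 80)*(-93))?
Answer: √51217 ≈ 226.31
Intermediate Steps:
√(36523 + (-78 - 80)*(-93)) = √(36523 - 158*(-93)) = √(36523 + 14694) = √51217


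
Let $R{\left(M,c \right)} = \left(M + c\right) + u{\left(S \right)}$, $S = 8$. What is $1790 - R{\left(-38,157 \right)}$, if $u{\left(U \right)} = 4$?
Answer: $1667$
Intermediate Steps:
$R{\left(M,c \right)} = 4 + M + c$ ($R{\left(M,c \right)} = \left(M + c\right) + 4 = 4 + M + c$)
$1790 - R{\left(-38,157 \right)} = 1790 - \left(4 - 38 + 157\right) = 1790 - 123 = 1667$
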